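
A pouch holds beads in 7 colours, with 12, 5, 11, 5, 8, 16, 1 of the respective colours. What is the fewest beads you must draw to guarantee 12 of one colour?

53

In the worst case you take as many as possible of each colour without reaching 12: 11 + 5 + 11 + 5 + 8 + 11 + 1 = 52.
The next one must give 12 of some colour, so 52 + 1 = 53.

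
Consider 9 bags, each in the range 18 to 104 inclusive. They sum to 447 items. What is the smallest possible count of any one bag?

18

To make one bag as small as possible, make the other 8 as large as possible.
The other 8 can take up 8 × 104 = 832 ≥ 447 − 18, so one bag can sit at its floor of 18.
Achievable: one at 18 and the other 8 totalling 429, which fits since 8 × 18 ≤ 429 ≤ 8 × 104.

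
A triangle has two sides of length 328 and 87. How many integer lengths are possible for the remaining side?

173

The triangle inequality gives |328 − 87| < c < 328 + 87, i.e. 241 < c < 415.
So c can be any integer from 242 to 414: 173 values.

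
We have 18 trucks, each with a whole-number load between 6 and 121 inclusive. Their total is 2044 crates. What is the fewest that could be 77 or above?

Each value short of 77 is at most 76, costing at least 121 − 76 = 45 against the maximum total of 2178.
We can afford to lose at most 2178 − 2044 = 134, so at most ⌊134/45⌋ = 2 fall short, and at least 16 are ≥ 77.
Exactly 16 works: 16 values at 121 and 2 at 76 total 2088; lower one of the high values by 44 (still ≥ 77) to hit 2044.

16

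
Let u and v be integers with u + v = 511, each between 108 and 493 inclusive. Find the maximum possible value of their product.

For a fixed sum, the product uv is largest when u and v are as close as possible.
Taking u = 255 and v = 256 (both in [108, 493]) gives uv = 65280.

65280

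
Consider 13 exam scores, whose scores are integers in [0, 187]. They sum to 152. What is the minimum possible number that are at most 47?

10

If only k of them are at most 47, the other 13 − k are at least 48, so the total is at least (13 − k)·48 + k·0.
This is ≤ 152, so (13 − k)·48 + 0k ≤ 152, which gives k ≥ 10.
Exactly 10 works: 10 values at 0 and 3 at 48 total 144; raise one of the low values by 8 (still ≤ 47) to hit 152.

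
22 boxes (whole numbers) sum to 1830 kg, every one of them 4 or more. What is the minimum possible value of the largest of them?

The 22 values sum to 1830, so their maximum is at least ⌈1830/22⌉ = 84.
Achievable: 4 of them at 84 and 18 at 83 total 1830.

84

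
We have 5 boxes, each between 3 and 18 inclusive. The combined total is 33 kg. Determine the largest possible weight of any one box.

Maximizing one value means minimizing the remaining 4.
The other 4 contribute at least 4 × 3 = 12, leaving at most 33 − 12 = 21.
But each box is capped at 18, so the maximum is 18.
Achievable: one at 18 and the other 4 totalling 15, which fits since 4 × 3 ≤ 15 ≤ 4 × 18.

18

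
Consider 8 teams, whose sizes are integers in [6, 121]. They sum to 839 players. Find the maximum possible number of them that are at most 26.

Each value at 26 or below falls at least 121 − 26 = 95 short of the ceiling 121.
The ceiling total is 8 × 121 = 968, and we need 839, so at most ⌊(968 − 839)/95⌋ = 1 can be that low.
k = 1 is achieved by 1 value at 26 and 7 at 121, total 873; lower one of the 121's by 34 (still > 26) to reach 839.

1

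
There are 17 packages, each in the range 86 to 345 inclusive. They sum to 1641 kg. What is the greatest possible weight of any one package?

265

To make one package as large as possible, make the other 16 as small as possible.
The other 16 contribute at least 16 × 86 = 1376, leaving at most 1641 − 1376 = 265.
Since 265 ≤ 345, this is achievable: one at 265 and 16 at 86.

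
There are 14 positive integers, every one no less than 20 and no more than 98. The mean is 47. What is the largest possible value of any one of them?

98

Maximizing one value means minimizing the remaining 13.
The total is 14 × 47 = 658.
The other 13 contribute at least 13 × 20 = 260, leaving at most 658 − 260 = 398.
But each integer is capped at 98, so the maximum is 98.
Achievable: one at 98 and the other 13 totalling 560, which fits since 13 × 20 ≤ 560 ≤ 13 × 98.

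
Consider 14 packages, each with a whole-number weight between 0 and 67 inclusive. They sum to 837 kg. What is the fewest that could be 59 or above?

If only k of them are at least 59, the other 14 − k are at most 58, so the total is at most k·67 + (14 − k)·58.
This must reach 837, so k·67 + (14 − k)·58 ≥ 837, giving k ≥ 3.
Exactly 3 works: 3 values at 67 and 11 at 58 total 839; lower one of the high values by 2 (still ≥ 59) to hit 837.

3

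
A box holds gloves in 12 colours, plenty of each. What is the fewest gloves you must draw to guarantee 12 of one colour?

133

In the worst case you draw 11 of each of the 12 colours: 12 × 11 = 132.
One more forces 12 of some colour, so 132 + 1 = 133.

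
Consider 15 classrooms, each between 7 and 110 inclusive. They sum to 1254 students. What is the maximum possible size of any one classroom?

110

To make one classroom as large as possible, make the other 14 as small as possible.
The other 14 contribute at least 14 × 7 = 98, leaving at most 1254 − 98 = 1156.
But each classroom is capped at 110, so the maximum is 110.
Achievable: one at 110 and the other 14 totalling 1144, which fits since 14 × 7 ≤ 1144 ≤ 14 × 110.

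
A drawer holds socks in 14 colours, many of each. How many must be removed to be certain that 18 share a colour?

In the worst case you draw 17 of each of the 14 colours: 14 × 17 = 238.
One more forces 18 of some colour, so 238 + 1 = 239.

239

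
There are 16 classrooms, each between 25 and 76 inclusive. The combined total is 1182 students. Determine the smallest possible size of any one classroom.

42

To make one classroom as small as possible, make the other 15 as large as possible.
The other 15 contribute at most 15 × 76 = 1140, leaving at least 1182 − 1140 = 42.
Since 42 ≥ 25, this is achievable: one at 42 and 15 at 76.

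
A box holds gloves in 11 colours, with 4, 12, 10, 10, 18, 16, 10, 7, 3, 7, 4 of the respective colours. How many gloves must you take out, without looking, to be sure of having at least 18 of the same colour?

In the worst case you take as many as possible of each colour without reaching 18: 4 + 12 + 10 + 10 + 17 + 16 + 10 + 7 + 3 + 7 + 4 = 100.
The next one must give 18 of some colour, so 100 + 1 = 101.

101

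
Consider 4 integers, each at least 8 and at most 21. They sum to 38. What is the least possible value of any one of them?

8

To make one integer as small as possible, make the other 3 as large as possible.
The other 3 can take up 3 × 21 = 63 ≥ 38 − 8, so one integer can sit at its floor of 8.
Achievable: one at 8 and the other 3 totalling 30, which fits since 3 × 8 ≤ 30 ≤ 3 × 21.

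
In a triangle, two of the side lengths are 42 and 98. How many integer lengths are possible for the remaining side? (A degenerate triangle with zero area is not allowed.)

The triangle inequality gives |42 − 98| < c < 42 + 98, i.e. 56 < c < 140.
So c can be any integer from 57 to 139: 83 values.

83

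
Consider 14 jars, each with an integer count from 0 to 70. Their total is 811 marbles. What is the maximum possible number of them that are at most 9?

2

Suppose k of them are at most 9. Those contribute at most 9 each and the rest at most 70 each.
So the total is at most 9k + 70(14 − k) = 980 − 61k. This must still be ≥ 811, so k ≤ 2.
k = 2 is achieved by 2 values at 9 and 12 at 70, total 858; lower one of the 70's by 47 (still > 9) to reach 811.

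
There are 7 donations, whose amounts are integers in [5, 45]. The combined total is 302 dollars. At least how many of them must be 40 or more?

If only k of them are at least 40, the other 7 − k are at most 39, so the total is at most k·45 + (7 − k)·39.
This must reach 302, so k·45 + (7 − k)·39 ≥ 302, giving k ≥ 5.
Exactly 5 works: 5 values at 45 and 2 at 39 total 303; lower one of the high values by 1 (still ≥ 40) to hit 302.

5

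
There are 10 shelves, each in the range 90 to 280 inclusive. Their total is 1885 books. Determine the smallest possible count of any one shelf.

Minimizing one value means maximizing the remaining 9.
The other 9 can take up 9 × 280 = 2520 ≥ 1885 − 90, so one shelf can sit at its floor of 90.
Achievable: one at 90 and the other 9 totalling 1795, which fits since 9 × 90 ≤ 1795 ≤ 9 × 280.

90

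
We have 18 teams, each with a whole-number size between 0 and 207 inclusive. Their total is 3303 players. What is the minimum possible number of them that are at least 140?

Each value short of 140 is at most 139, costing at least 207 − 139 = 68 against the maximum total of 3726.
We can afford to lose at most 3726 − 3303 = 423, so at most ⌊423/68⌋ = 6 fall short, and at least 12 are ≥ 140.
Exactly 12 works: 12 values at 207 and 6 at 139 total 3318; lower one of the high values by 15 (still ≥ 140) to hit 3303.

12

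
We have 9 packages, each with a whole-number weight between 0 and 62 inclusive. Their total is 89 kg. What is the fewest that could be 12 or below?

Let j be the number exceeding 12. Then the total is ≥ 13·j + 0·(9 − j) = 0 + 13j.
So 13j ≤ 89 and j ≤ 6; hence at least 9 − 6 = 3 are ≤ 12.
Exactly 3 works: 3 values at 0 and 6 at 13 total 78; raise one of the low values by 11 (still ≤ 12) to hit 89.

3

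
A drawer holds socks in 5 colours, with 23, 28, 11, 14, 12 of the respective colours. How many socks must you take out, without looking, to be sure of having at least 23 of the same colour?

In the worst case you take as many as possible of each colour without reaching 23: 22 + 22 + 11 + 14 + 12 = 81.
The next one must give 23 of some colour, so 81 + 1 = 82.

82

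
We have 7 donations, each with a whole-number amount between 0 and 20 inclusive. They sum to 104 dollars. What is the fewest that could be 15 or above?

If only k of them are at least 15, the other 7 − k are at most 14, so the total is at most k·20 + (7 − k)·14.
This must reach 104, so k·20 + (7 − k)·14 ≥ 104, giving k ≥ 1.
Exactly 1 works: 1 value at 20 and 6 at 14 total 104.

1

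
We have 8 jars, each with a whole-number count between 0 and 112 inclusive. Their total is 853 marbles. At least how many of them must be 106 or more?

Suppose at most 8 − j of them reach 106; then j values are ≤ 105 and the rest ≤ 112.
The total is then ≤ 105·j + 112·(8 − j) = 896 − 7j. For this to be ≥ 853 we need j ≤ 6, so at least 8 − 6 = 2 must reach 106.
Exactly 2 works: 2 values at 112 and 6 at 105 total 854; lower one of the high values by 1 (still ≥ 106) to hit 853.

2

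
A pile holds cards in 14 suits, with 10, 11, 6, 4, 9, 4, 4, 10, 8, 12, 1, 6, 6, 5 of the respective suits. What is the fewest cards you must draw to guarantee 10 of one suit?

In the worst case you take as many as possible of each suit without reaching 10: 9 + 9 + 6 + 4 + 9 + 4 + 4 + 9 + 8 + 9 + 1 + 6 + 6 + 5 = 89.
The next one must give 10 of some suit, so 89 + 1 = 90.

90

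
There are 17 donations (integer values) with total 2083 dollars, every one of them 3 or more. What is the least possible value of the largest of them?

123

The average is 2083/17 > 122, so not all 17 can be 122 or less; the largest is ≥ 123.
Taking 8 copies of 122 and 9 copies of 123 gives exactly 2083, so 123 is attained.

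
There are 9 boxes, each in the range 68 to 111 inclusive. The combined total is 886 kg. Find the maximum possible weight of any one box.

111

Maximizing one value means minimizing the remaining 8.
The other 8 contribute at least 8 × 68 = 544, leaving at most 886 − 544 = 342.
But each box is capped at 111, so the maximum is 111.
Achievable: one at 111 and the other 8 totalling 775, which fits since 8 × 68 ≤ 775 ≤ 8 × 111.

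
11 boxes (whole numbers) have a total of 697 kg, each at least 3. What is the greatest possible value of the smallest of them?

If every one of the 11 were at least 64, the total would be at least 11 × 64 = 704 > 697.
Achievable: 7 of them at 63 and 4 at 64 total 697.

63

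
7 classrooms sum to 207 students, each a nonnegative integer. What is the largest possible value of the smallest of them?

29

The average is 207/7 < 30, so some value is ≤ 29.
Taking 3 copies of 29 and 4 copies of 30 gives exactly 207, so 29 is attained.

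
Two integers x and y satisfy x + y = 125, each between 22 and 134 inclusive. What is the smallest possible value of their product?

For a fixed sum, xy is smallest when x and y are as far apart as possible.
At the endpoint x = 22, y = 125 − 22 = 103, so xy = 22 × 103 = 2266.

2266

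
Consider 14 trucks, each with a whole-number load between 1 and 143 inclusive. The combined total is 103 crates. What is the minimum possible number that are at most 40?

12

Let j be the number exceeding 40. Then the total is ≥ 41·j + 1·(14 − j) = 14 + 40j.
So 40j ≤ 89 and j ≤ 2; hence at least 14 − 2 = 12 are ≤ 40.
Exactly 12 works: 12 values at 1 and 2 at 41 total 94; raise one of the low values by 9 (still ≤ 40) to hit 103.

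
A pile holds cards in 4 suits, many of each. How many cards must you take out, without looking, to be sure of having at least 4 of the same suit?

In the worst case you draw 3 of each of the 4 suits: 4 × 3 = 12.
One more forces 4 of some suit, so 12 + 1 = 13.

13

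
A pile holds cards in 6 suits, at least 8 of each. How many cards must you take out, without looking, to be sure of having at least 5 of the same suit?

25

You could draw 4 of every suit without reaching 5 of any — 24 in all.
One more forces 5 of some suit, so 24 + 1 = 25.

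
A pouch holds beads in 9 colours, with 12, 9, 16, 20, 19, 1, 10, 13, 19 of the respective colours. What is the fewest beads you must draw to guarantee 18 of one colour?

113

In the worst case you take as many as possible of each colour without reaching 18: 12 + 9 + 16 + 17 + 17 + 1 + 10 + 13 + 17 = 112.
The next one must give 18 of some colour, so 112 + 1 = 113.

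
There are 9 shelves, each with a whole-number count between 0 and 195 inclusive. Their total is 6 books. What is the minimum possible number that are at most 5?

Each value above 5 is at least 6, contributing at least 6 − 0 = 6 above the floor 0.
The sum exceeds the floor total 0 by 6, so at most ⌊6/6⌋ = 1 exceed 5, and at least 8 are ≤ 5.
Exactly 8 works: 8 values at 0 and 1 at 6 total 6.

8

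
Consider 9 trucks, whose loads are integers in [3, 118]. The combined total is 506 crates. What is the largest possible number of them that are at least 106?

If k of the values are ≥ 106, the total is ≥ 106k + 3(9 − k).
Setting 106k + 3(9 − k) ≤ 506 gives 103k ≤ 479, so k ≤ 4.
k = 4 is achieved by 4 values at 106 and 5 at 3, total 439; add 67 to one value (staying below 106) to reach 506.

4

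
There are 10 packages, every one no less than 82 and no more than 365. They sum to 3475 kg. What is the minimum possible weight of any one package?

190

To make one package as small as possible, make the other 9 as large as possible.
The other 9 contribute at most 9 × 365 = 3285, leaving at least 3475 − 3285 = 190.
Since 190 ≥ 82, this is achievable: one at 190 and 9 at 365.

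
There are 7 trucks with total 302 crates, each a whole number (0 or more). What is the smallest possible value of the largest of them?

If every one of the 7 were at most 43, the total would be at most 7 × 43 = 301 < 302.
Taking 6 copies of 43 and 1 copy of 44 gives exactly 302, so 44 is attained.

44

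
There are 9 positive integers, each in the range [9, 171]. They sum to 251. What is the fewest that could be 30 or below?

Each value above 30 is at least 31, contributing at least 31 − 9 = 22 above the floor 9.
The sum exceeds the floor total 81 by 170, so at most ⌊170/22⌋ = 7 exceed 30, and at least 2 are ≤ 30.
Exactly 2 works: 2 values at 9 and 7 at 31 total 235; raise one of the low values by 16 (still ≤ 30) to hit 251.

2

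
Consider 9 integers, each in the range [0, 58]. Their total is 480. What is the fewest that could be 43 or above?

Each value short of 43 is at most 42, costing at least 58 − 42 = 16 against the maximum total of 522.
We can afford to lose at most 522 − 480 = 42, so at most ⌊42/16⌋ = 2 fall short, and at least 7 are ≥ 43.
Exactly 7 works: 7 values at 58 and 2 at 42 total 490; lower one of the high values by 10 (still ≥ 43) to hit 480.

7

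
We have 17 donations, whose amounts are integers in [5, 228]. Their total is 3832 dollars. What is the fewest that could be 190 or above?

If only k of them are at least 190, the other 17 − k are at most 189, so the total is at most k·228 + (17 − k)·189.
This must reach 3832, so k·228 + (17 − k)·189 ≥ 3832, giving k ≥ 16.
Exactly 16 works: 16 values at 228 and 1 at 189 total 3837; lower one of the high values by 5 (still ≥ 190) to hit 3832.

16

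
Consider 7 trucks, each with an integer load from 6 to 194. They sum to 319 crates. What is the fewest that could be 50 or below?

Let j be the number exceeding 50. Then the total is ≥ 51·j + 6·(7 − j) = 42 + 45j.
So 45j ≤ 277 and j ≤ 6; hence at least 7 − 6 = 1 are ≤ 50.
Exactly 1 works: 1 value at 6 and 6 at 51 total 312; raise one of the low values by 7 (still ≤ 50) to hit 319.

1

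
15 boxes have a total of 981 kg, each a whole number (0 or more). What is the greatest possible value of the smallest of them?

65

If every one of the 15 were at least 66, the total would be at least 15 × 66 = 990 > 981.
Taking 9 copies of 65 and 6 copies of 66 gives exactly 981, so 65 is attained.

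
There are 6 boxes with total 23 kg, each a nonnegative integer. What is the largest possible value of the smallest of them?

3

The 6 values sum to 23, so their minimum is at most ⌊23/6⌋ = 3.
Taking 1 copy of 3 and 5 copies of 4 gives exactly 23, so 3 is attained.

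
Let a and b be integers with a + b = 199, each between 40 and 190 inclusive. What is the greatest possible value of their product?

9900

ab = a(199 − a) is maximized when a is as near 199/2 as the bounds allow.
Taking a = 99 and b = 100 (both in [40, 190]) gives ab = 9900.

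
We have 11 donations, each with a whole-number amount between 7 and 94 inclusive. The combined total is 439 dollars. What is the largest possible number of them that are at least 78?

Suppose k of them are at least 78. Those contribute at least 78 each and the other 11 − k at least 7 each.
So the total is at least 78k + 7(11 − k) = 77 + 71k. This must be ≤ 439, giving k ≤ 5.
k = 5 is achieved by 5 values at 78 and 6 at 7, total 432; add 7 to one value (staying below 78) to reach 439.

5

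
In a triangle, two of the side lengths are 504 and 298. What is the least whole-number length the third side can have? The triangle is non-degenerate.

207

The third side must exceed |504 − 298| = 206.
The smallest integer above 206 is 207.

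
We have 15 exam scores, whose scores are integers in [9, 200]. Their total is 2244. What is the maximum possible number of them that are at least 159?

With k values at 159 or above and the rest at least 9, the sum is at least 135 + 150k.
Since the sum is 2244, we need 150k ≤ 2109, i.e. k ≤ 14.
k = 14 is achieved by 14 values at 159 and 1 at 9, total 2235; add 9 to one value (staying below 159) to reach 2244.

14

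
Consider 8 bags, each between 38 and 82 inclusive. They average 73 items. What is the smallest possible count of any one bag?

Minimizing one value means maximizing the remaining 7.
The total is 8 × 73 = 584.
The other 7 can take up 7 × 82 = 574 ≥ 584 − 38, so one bag can sit at its floor of 38.
Achievable: one at 38 and the other 7 totalling 546, which fits since 7 × 38 ≤ 546 ≤ 7 × 82.

38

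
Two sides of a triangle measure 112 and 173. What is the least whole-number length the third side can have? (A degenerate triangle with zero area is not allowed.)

62

The third side must exceed |112 − 173| = 61.
The smallest integer above 61 is 62.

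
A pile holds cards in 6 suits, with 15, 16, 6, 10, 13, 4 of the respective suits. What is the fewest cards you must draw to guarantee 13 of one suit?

57

In the worst case you take as many as possible of each suit without reaching 13: 12 + 12 + 6 + 10 + 12 + 4 = 56.
The next one must give 13 of some suit, so 56 + 1 = 57.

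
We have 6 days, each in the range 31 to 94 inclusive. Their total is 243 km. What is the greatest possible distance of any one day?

To make one day as large as possible, make the other 5 as small as possible.
The other 5 contribute at least 5 × 31 = 155, leaving at most 243 − 155 = 88.
Since 88 ≤ 94, this is achievable: one at 88 and 5 at 31.

88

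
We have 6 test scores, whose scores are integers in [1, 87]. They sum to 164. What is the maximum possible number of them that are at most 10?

4

Each value at 10 or below falls at least 87 − 10 = 77 short of the ceiling 87.
The ceiling total is 6 × 87 = 522, and we need 164, so at most ⌊(522 − 164)/77⌋ = 4 can be that low.
k = 4 is achieved by 4 values at 10 and 2 at 87, total 214; lower one of the 87's by 50 (still > 10) to reach 164.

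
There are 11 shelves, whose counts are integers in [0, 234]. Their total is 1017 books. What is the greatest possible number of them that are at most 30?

Each value at 30 or below falls at least 234 − 30 = 204 short of the ceiling 234.
The ceiling total is 11 × 234 = 2574, and we need 1017, so at most ⌊(2574 − 1017)/204⌋ = 7 can be that low.
k = 7 is achieved by 7 values at 30 and 4 at 234, total 1146; lower one of the 234's by 129 (still > 30) to reach 1017.

7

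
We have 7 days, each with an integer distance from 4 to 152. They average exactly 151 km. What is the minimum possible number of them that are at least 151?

4

The total is 7 × 151 = 1057.
Each value short of 151 is at most 150, costing at least 152 − 150 = 2 against the maximum total of 1064.
We can afford to lose at most 1064 − 1057 = 7, so at most ⌊7/2⌋ = 3 fall short, and at least 4 are ≥ 151.
Exactly 4 works: 4 values at 152 and 3 at 150 total 1058; lower one of the high values by 1 (still ≥ 151) to hit 1057.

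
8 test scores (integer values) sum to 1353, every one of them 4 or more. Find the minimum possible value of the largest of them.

170

The average is 1353/8 > 169, so not all 8 can be 169 or less; the largest is ≥ 170.
Achievable: 1 of them at 170 and 7 at 169 total 1353.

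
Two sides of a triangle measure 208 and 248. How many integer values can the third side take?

415

The triangle inequality gives |208 − 248| < c < 208 + 248, i.e. 40 < c < 456.
So c can be any integer from 41 to 455: 415 values.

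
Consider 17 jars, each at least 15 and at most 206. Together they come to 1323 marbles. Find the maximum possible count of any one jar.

206

Maximizing one value means minimizing the remaining 16.
The other 16 contribute at least 16 × 15 = 240, leaving at most 1323 − 240 = 1083.
But each jar is capped at 206, so the maximum is 206.
Achievable: one at 206 and the other 16 totalling 1117, which fits since 16 × 15 ≤ 1117 ≤ 16 × 206.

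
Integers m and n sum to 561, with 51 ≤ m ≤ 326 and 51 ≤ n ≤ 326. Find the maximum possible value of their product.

78680

mn = m(561 − m) is maximized when m is as near 561/2 as the bounds allow.
Taking m = 280 and n = 281 (both in [51, 326]) gives mn = 78680.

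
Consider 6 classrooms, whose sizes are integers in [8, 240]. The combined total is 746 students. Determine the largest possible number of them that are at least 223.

3

If k of the values are ≥ 223, the total is ≥ 223k + 8(6 − k).
Setting 223k + 8(6 − k) ≤ 746 gives 215k ≤ 698, so k ≤ 3.
k = 3 is achieved by 3 values at 223 and 3 at 8, total 693; add 53 to one value (staying below 223) to reach 746.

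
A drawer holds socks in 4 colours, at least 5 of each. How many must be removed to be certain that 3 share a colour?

You could draw 2 of every colour without reaching 3 of any — 8 in all.
One more forces 3 of some colour, so 8 + 1 = 9.

9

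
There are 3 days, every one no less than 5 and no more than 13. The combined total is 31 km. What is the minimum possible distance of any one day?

5

Minimizing one value means maximizing the remaining 2.
The other 2 contribute at most 2 × 13 = 26, leaving at least 31 − 26 = 5.
Since 5 ≥ 5, this is achievable: one at 5 and 2 at 13.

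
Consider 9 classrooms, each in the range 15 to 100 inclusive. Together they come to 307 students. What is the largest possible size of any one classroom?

100

To make one classroom as large as possible, make the other 8 as small as possible.
The other 8 contribute at least 8 × 15 = 120, leaving at most 307 − 120 = 187.
But each classroom is capped at 100, so the maximum is 100.
Achievable: one at 100 and the other 8 totalling 207, which fits since 8 × 15 ≤ 207 ≤ 8 × 100.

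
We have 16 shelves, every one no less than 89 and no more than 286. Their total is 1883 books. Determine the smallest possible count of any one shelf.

Minimizing one value means maximizing the remaining 15.
The other 15 can take up 15 × 286 = 4290 ≥ 1883 − 89, so one shelf can sit at its floor of 89.
Achievable: one at 89 and the other 15 totalling 1794, which fits since 15 × 89 ≤ 1794 ≤ 15 × 286.

89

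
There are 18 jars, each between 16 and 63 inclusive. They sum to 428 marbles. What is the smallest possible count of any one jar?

16

Minimizing one value means maximizing the remaining 17.
The other 17 can take up 17 × 63 = 1071 ≥ 428 − 16, so one jar can sit at its floor of 16.
Achievable: one at 16 and the other 17 totalling 412, which fits since 17 × 16 ≤ 412 ≤ 17 × 63.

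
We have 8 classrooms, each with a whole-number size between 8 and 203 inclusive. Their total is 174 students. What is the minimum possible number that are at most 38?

5

If only k of them are at most 38, the other 8 − k are at least 39, so the total is at least (8 − k)·39 + k·8.
This is ≤ 174, so (8 − k)·39 + 8k ≤ 174, which gives k ≥ 5.
Exactly 5 works: 5 values at 8 and 3 at 39 total 157; raise one of the low values by 17 (still ≤ 38) to hit 174.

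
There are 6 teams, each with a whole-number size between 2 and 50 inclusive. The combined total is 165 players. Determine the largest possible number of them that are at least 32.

If k of the values are ≥ 32, the total is ≥ 32k + 2(6 − k).
Setting 32k + 2(6 − k) ≤ 165 gives 30k ≤ 153, so k ≤ 5.
k = 5 is achieved by 5 values at 32 and 1 at 2, total 162; add 3 to one value (staying below 32) to reach 165.

5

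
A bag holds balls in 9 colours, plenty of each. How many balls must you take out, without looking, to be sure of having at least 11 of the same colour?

You could draw 10 of every colour without reaching 11 of any — 90 in all.
One more forces 11 of some colour, so 90 + 1 = 91.

91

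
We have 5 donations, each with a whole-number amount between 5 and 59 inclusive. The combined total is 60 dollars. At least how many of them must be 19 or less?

3

Let j be the number exceeding 19. Then the total is ≥ 20·j + 5·(5 − j) = 25 + 15j.
So 15j ≤ 35 and j ≤ 2; hence at least 5 − 2 = 3 are ≤ 19.
Exactly 3 works: 3 values at 5 and 2 at 20 total 55; raise one of the low values by 5 (still ≤ 19) to hit 60.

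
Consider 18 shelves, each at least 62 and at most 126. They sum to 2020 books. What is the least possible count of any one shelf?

62

To make one shelf as small as possible, make the other 17 as large as possible.
The other 17 can take up 17 × 126 = 2142 ≥ 2020 − 62, so one shelf can sit at its floor of 62.
Achievable: one at 62 and the other 17 totalling 1958, which fits since 17 × 62 ≤ 1958 ≤ 17 × 126.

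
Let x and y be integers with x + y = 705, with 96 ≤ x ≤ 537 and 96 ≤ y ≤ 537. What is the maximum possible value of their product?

124256

With x + y fixed, xy peaks when the two are closest together.
Taking x = 352 and y = 353 (both in [96, 537]) gives xy = 124256.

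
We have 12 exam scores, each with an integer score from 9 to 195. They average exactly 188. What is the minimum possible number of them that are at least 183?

The total is 12 × 188 = 2256.
Suppose at most 12 − j of them reach 183; then j values are ≤ 182 and the rest ≤ 195.
The total is then ≤ 182·j + 195·(12 − j) = 2340 − 13j. For this to be ≥ 2256 we need j ≤ 6, so at least 12 − 6 = 6 must reach 183.
Exactly 6 works: 6 values at 195 and 6 at 182 total 2262; lower one of the high values by 6 (still ≥ 183) to hit 2256.

6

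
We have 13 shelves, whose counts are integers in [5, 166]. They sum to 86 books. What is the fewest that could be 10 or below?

10

If only k of them are at most 10, the other 13 − k are at least 11, so the total is at least (13 − k)·11 + k·5.
This is ≤ 86, so (13 − k)·11 + 5k ≤ 86, which gives k ≥ 10.
Exactly 10 works: 10 values at 5 and 3 at 11 total 83; raise one of the low values by 3 (still ≤ 10) to hit 86.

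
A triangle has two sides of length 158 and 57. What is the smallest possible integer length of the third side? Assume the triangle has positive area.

102

The third side must exceed |158 − 57| = 101.
The smallest integer above 101 is 102.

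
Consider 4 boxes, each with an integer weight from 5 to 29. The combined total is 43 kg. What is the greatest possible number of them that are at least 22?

If k of the values are ≥ 22, the total is ≥ 22k + 5(4 − k).
Setting 22k + 5(4 − k) ≤ 43 gives 17k ≤ 23, so k ≤ 1.
k = 1 is achieved by 1 value at 22 and 3 at 5, total 37; add 6 to one value (staying below 22) to reach 43.

1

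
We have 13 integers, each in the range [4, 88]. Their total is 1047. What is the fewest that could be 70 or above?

Each value short of 70 is at most 69, costing at least 88 − 69 = 19 against the maximum total of 1144.
We can afford to lose at most 1144 − 1047 = 97, so at most ⌊97/19⌋ = 5 fall short, and at least 8 are ≥ 70.
Exactly 8 works: 8 values at 88 and 5 at 69 total 1049; lower one of the high values by 2 (still ≥ 70) to hit 1047.

8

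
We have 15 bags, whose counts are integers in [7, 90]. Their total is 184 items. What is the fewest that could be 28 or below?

Let j be the number exceeding 28. Then the total is ≥ 29·j + 7·(15 − j) = 105 + 22j.
So 22j ≤ 79 and j ≤ 3; hence at least 15 − 3 = 12 are ≤ 28.
Exactly 12 works: 12 values at 7 and 3 at 29 total 171; raise one of the low values by 13 (still ≤ 28) to hit 184.

12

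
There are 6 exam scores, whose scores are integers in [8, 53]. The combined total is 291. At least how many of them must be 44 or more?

4

Suppose at most 6 − j of them reach 44; then j values are ≤ 43 and the rest ≤ 53.
The total is then ≤ 43·j + 53·(6 − j) = 318 − 10j. For this to be ≥ 291 we need j ≤ 2, so at least 6 − 2 = 4 must reach 44.
Exactly 4 works: 4 values at 53 and 2 at 43 total 298; lower one of the high values by 7 (still ≥ 44) to hit 291.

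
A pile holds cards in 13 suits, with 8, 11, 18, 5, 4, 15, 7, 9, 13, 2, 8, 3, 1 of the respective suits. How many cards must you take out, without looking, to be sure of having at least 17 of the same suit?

103

In the worst case you take as many as possible of each suit without reaching 17: 8 + 11 + 16 + 5 + 4 + 15 + 7 + 9 + 13 + 2 + 8 + 3 + 1 = 102.
The next one must give 17 of some suit, so 102 + 1 = 103.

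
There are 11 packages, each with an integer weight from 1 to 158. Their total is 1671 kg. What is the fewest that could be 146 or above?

If only k of them are at least 146, the other 11 − k are at most 145, so the total is at most k·158 + (11 − k)·145.
This must reach 1671, so k·158 + (11 − k)·145 ≥ 1671, giving k ≥ 6.
Exactly 6 works: 6 values at 158 and 5 at 145 total 1673; lower one of the high values by 2 (still ≥ 146) to hit 1671.

6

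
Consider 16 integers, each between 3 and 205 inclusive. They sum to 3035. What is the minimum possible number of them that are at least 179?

7

Suppose at most 16 − j of them reach 179; then j values are ≤ 178 and the rest ≤ 205.
The total is then ≤ 178·j + 205·(16 − j) = 3280 − 27j. For this to be ≥ 3035 we need j ≤ 9, so at least 16 − 9 = 7 must reach 179.
Exactly 7 works: 7 values at 205 and 9 at 178 total 3037; lower one of the high values by 2 (still ≥ 179) to hit 3035.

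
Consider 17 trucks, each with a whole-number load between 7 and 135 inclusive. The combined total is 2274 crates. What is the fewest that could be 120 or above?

16

If only k of them are at least 120, the other 17 − k are at most 119, so the total is at most k·135 + (17 − k)·119.
This must reach 2274, so k·135 + (17 − k)·119 ≥ 2274, giving k ≥ 16.
Exactly 16 works: 16 values at 135 and 1 at 119 total 2279; lower one of the high values by 5 (still ≥ 120) to hit 2274.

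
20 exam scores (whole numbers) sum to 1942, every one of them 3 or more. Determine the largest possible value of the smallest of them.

The average is 1942/20 < 98, so some value is ≤ 97.
Equality holds with 18 values of 97 and 2 values of 98.

97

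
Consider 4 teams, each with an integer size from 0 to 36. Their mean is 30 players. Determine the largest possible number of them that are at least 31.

3

The total is 4 × 30 = 120.
Suppose k of them are at least 31. Those contribute at least 31 each and the other 4 − k at least 0 each.
So the total is at least 31k + 0(4 − k) = 0 + 31k. This must be ≤ 120, giving k ≤ 3.
k = 3 is achieved by 3 values at 31 and 1 at 0, total 93; add 27 to one value (staying below 31) to reach 120.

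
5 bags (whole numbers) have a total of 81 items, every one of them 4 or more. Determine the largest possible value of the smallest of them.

The average is 81/5 < 17, so some value is ≤ 16.
Achievable: 4 of them at 16 and 1 at 17 total 81.

16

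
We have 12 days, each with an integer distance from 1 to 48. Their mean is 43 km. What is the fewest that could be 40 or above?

6

The total is 12 × 43 = 516.
If only k of them are at least 40, the other 12 − k are at most 39, so the total is at most k·48 + (12 − k)·39.
This must reach 516, so k·48 + (12 − k)·39 ≥ 516, giving k ≥ 6.
Exactly 6 works: 6 values at 48 and 6 at 39 total 522; lower one of the high values by 6 (still ≥ 40) to hit 516.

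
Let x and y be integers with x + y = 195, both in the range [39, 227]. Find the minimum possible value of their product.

xy = x(195 − x) is concave in x, so over [39, 156] it is minimized at an endpoint.
At the endpoint x = 39, y = 195 − 39 = 156, so xy = 39 × 156 = 6084.

6084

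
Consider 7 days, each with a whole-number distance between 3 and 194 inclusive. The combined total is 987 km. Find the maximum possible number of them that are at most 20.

2

Each value at 20 or below falls at least 194 − 20 = 174 short of the ceiling 194.
The ceiling total is 7 × 194 = 1358, and we need 987, so at most ⌊(1358 − 987)/174⌋ = 2 can be that low.
k = 2 is achieved by 2 values at 20 and 5 at 194, total 1010; lower one of the 194's by 23 (still > 20) to reach 987.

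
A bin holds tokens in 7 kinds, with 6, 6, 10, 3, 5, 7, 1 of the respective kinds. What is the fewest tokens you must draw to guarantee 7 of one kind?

34

In the worst case you take as many as possible of each kind without reaching 7: 6 + 6 + 6 + 3 + 5 + 6 + 1 = 33.
The next one must give 7 of some kind, so 33 + 1 = 34.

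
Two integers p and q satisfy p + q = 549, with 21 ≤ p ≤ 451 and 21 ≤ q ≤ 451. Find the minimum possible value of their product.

44198

Since p + q is fixed, pushing one of them to its bound minimizes the product.
The extreme feasible split is p = 98, q = 451, giving pq = 44198.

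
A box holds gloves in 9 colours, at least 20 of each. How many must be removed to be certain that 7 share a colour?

55

You could draw 6 of every colour without reaching 7 of any — 54 in all.
One more forces 7 of some colour, so 54 + 1 = 55.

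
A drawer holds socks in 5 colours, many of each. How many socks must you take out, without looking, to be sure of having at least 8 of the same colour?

You could draw 7 of every colour without reaching 8 of any — 35 in all.
One more forces 8 of some colour, so 35 + 1 = 36.

36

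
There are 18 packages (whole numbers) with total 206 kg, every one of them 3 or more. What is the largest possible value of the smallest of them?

The 18 values sum to 206, so their minimum is at most ⌊206/18⌋ = 11.
Equality holds with 10 values of 11 and 8 values of 12.

11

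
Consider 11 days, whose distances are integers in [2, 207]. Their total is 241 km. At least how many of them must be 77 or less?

Each value above 77 is at least 78, contributing at least 78 − 2 = 76 above the floor 2.
The sum exceeds the floor total 22 by 219, so at most ⌊219/76⌋ = 2 exceed 77, and at least 9 are ≤ 77.
Exactly 9 works: 9 values at 2 and 2 at 78 total 174; raise one of the low values by 67 (still ≤ 77) to hit 241.

9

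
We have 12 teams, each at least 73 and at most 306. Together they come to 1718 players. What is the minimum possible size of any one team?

Minimizing one value means maximizing the remaining 11.
The other 11 can take up 11 × 306 = 3366 ≥ 1718 − 73, so one team can sit at its floor of 73.
Achievable: one at 73 and the other 11 totalling 1645, which fits since 11 × 73 ≤ 1645 ≤ 11 × 306.

73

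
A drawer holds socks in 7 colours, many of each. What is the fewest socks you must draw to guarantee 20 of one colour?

134

You could draw 19 of every colour without reaching 20 of any — 133 in all.
One more forces 20 of some colour, so 133 + 1 = 134.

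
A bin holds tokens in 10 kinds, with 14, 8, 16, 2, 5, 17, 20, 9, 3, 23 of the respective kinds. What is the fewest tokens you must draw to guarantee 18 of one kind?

In the worst case you take as many as possible of each kind without reaching 18: 14 + 8 + 16 + 2 + 5 + 17 + 17 + 9 + 3 + 17 = 108.
The next one must give 18 of some kind, so 108 + 1 = 109.

109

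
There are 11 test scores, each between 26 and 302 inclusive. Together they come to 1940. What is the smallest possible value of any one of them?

26

Minimizing one value means maximizing the remaining 10.
The other 10 can take up 10 × 302 = 3020 ≥ 1940 − 26, so one score can sit at its floor of 26.
Achievable: one at 26 and the other 10 totalling 1914, which fits since 10 × 26 ≤ 1914 ≤ 10 × 302.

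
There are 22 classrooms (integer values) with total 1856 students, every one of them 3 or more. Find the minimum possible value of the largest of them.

85

The average is 1856/22 > 84, so not all 22 can be 84 or less; the largest is ≥ 85.
Taking 14 copies of 84 and 8 copies of 85 gives exactly 1856, so 85 is attained.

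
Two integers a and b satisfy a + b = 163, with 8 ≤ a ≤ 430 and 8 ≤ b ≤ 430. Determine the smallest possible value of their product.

1240

Since a + b is fixed, pushing one of them to its bound minimizes the product.
The extreme feasible split is a = 8, b = 155, giving ab = 1240.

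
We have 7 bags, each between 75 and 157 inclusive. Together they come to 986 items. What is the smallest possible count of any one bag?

75

Minimizing one value means maximizing the remaining 6.
The other 6 can take up 6 × 157 = 942 ≥ 986 − 75, so one bag can sit at its floor of 75.
Achievable: one at 75 and the other 6 totalling 911, which fits since 6 × 75 ≤ 911 ≤ 6 × 157.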